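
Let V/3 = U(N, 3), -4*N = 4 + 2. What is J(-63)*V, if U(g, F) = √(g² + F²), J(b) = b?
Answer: -567*√5/2 ≈ -633.93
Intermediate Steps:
N = -3/2 (N = -(4 + 2)/4 = -¼*6 = -3/2 ≈ -1.5000)
U(g, F) = √(F² + g²)
V = 9*√5/2 (V = 3*√(3² + (-3/2)²) = 3*√(9 + 9/4) = 3*√(45/4) = 3*(3*√5/2) = 9*√5/2 ≈ 10.062)
J(-63)*V = -567*√5/2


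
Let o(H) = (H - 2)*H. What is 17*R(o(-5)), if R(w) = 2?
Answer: 34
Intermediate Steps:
o(H) = H*(-2 + H) (o(H) = (-2 + H)*H = H*(-2 + H))
17*R(o(-5)) = 17*2 = 34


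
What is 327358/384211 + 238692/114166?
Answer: 64540622720/21931916513 ≈ 2.9428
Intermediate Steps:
327358/384211 + 238692/114166 = 327358*(1/384211) + 238692*(1/114166) = 327358/384211 + 119346/57083 = 64540622720/21931916513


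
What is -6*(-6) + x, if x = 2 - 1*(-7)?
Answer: 45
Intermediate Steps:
x = 9 (x = 2 + 7 = 9)
-6*(-6) + x = -6*(-6) + 9 = 36 + 9 = 45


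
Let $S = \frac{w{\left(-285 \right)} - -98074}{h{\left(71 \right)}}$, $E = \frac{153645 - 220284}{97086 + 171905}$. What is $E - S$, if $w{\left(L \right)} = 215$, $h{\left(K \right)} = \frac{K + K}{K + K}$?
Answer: $- \frac{26438923038}{268991} \approx -98289.0$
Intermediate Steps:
$h{\left(K \right)} = 1$ ($h{\left(K \right)} = \frac{2 K}{2 K} = 2 K \frac{1}{2 K} = 1$)
$E = - \frac{66639}{268991} \approx -0.24774$
$S = 98289$ ($S = \frac{215 - -98074}{1} = \left(215 + 98074\right) 1 = 98289 \cdot 1 = 98289$)
$E - S = - \frac{66639}{268991} - 98289 = - \frac{26438923038}{268991}$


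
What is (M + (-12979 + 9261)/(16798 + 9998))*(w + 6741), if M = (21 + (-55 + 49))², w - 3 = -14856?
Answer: -370287112/203 ≈ -1.8241e+6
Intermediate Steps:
w = -14853 (w = 3 - 14856 = -14853)
M = 225 (M = (21 - 6)² = 15² = 225)
(M + (-12979 + 9261)/(16798 + 9998))*(w + 6741) = (225 + (-12979 + 9261)/(16798 + 9998))*(-14853 + 6741) = (225 - 3718/26796)*(-8112) = (225 - 3718*1/26796)*(-8112) = (225 - 169/1218)*(-8112) = (273881/1218)*(-8112) = -370287112/203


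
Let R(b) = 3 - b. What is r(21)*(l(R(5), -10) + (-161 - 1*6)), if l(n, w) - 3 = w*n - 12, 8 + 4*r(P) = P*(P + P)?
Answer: -34086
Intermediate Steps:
r(P) = -2 + P²/2 (r(P) = -2 + (P*(P + P))/4 = -2 + (P*(2*P))/4 = -2 + (2*P²)/4 = -2 + P²/2)
l(n, w) = -9 + n*w (l(n, w) = 3 + (w*n - 12) = 3 + (n*w - 12) = 3 + (-12 + n*w) = -9 + n*w)
r(21)*(l(R(5), -10) + (-161 - 1*6)) = (-2 + (½)*21²)*((-9 + (3 - 1*5)*(-10)) + (-161 - 1*6)) = (-2 + (½)*441)*((-9 + (3 - 5)*(-10)) + (-161 - 6)) = (-2 + 441/2)*((-9 - 2*(-10)) - 167) = 437*((-9 + 20) - 167)/2 = 437*(11 - 167)/2 = (437/2)*(-156) = -34086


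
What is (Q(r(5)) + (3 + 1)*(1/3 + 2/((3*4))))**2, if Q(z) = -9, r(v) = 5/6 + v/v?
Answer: 49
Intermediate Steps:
r(v) = 11/6 (r(v) = 5*(1/6) + 1 = 5/6 + 1 = 11/6)
(Q(r(5)) + (3 + 1)*(1/3 + 2/((3*4))))**2 = (-9 + (3 + 1)*(1/3 + 2/((3*4))))**2 = (-9 + 4*(1*(1/3) + 2/12))**2 = (-9 + 4*(1/3 + 2*(1/12)))**2 = (-9 + 4*(1/3 + 1/6))**2 = (-9 + 4*(1/2))**2 = (-9 + 2)**2 = (-7)**2 = 49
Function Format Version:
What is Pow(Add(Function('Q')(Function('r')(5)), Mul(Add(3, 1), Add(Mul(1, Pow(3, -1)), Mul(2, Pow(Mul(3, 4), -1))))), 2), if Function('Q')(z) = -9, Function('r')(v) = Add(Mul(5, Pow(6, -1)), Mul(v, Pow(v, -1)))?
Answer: 49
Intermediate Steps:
Function('r')(v) = Rational(11, 6) (Function('r')(v) = Add(Mul(5, Rational(1, 6)), 1) = Add(Rational(5, 6), 1) = Rational(11, 6))
Pow(Add(Function('Q')(Function('r')(5)), Mul(Add(3, 1), Add(Mul(1, Pow(3, -1)), Mul(2, Pow(Mul(3, 4), -1))))), 2) = Pow(Add(-9, Mul(Add(3, 1), Add(Mul(1, Pow(3, -1)), Mul(2, Pow(Mul(3, 4), -1))))), 2) = Pow(Add(-9, Mul(4, Add(Mul(1, Rational(1, 3)), Mul(2, Pow(12, -1))))), 2) = Pow(Add(-9, Mul(4, Add(Rational(1, 3), Mul(2, Rational(1, 12))))), 2) = Pow(Add(-9, Mul(4, Add(Rational(1, 3), Rational(1, 6)))), 2) = Pow(Add(-9, Mul(4, Rational(1, 2))), 2) = Pow(Add(-9, 2), 2) = Pow(-7, 2) = 49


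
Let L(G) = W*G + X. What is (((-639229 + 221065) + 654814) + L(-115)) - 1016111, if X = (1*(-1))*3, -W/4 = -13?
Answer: -785444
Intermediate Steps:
W = 52 (W = -4*(-13) = 52)
X = -3 (X = -1*3 = -3)
L(G) = -3 + 52*G (L(G) = 52*G - 3 = -3 + 52*G)
(((-639229 + 221065) + 654814) + L(-115)) - 1016111 = (((-639229 + 221065) + 654814) + (-3 + 52*(-115))) - 1016111 = ((-418164 + 654814) + (-3 - 5980)) - 1016111 = (236650 - 5983) - 1016111 = 230667 - 1016111 = -785444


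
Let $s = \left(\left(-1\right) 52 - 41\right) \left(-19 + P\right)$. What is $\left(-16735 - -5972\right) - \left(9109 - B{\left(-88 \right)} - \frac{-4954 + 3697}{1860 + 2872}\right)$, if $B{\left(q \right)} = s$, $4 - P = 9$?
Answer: $- \frac{83473737}{4732} \approx -17640.0$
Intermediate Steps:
$P = -5$ ($P = 4 - 9 = -5$)
$s = 2232$ ($s = \left(\left(-1\right) 52 - 41\right) \left(-19 - 5\right) = \left(-52 - 41\right) \left(-24\right) = \left(-93\right) \left(-24\right) = 2232$)
$B{\left(q \right)} = 2232$
$\left(-16735 - -5972\right) - \left(9109 - B{\left(-88 \right)} - \frac{-4954 + 3697}{1860 + 2872}\right) = \left(-16735 - -5972\right) + \left(\left(-9109 + \frac{-4954 + 3697}{1860 + 2872}\right) + 2232\right) = \left(-16735 + 5972\right) + \left(\left(-9109 - \frac{1257}{4732}\right) + 2232\right) = -10763 + \left(\left(-9109 - \frac{1257}{4732}\right) + 2232\right) = -10763 + \left(- \frac{43105045}{4732} + 2232\right) = -10763 - \frac{32543221}{4732} = - \frac{83473737}{4732}$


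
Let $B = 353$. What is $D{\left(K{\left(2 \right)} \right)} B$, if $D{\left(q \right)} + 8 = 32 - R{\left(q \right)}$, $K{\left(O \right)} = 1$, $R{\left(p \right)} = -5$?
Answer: $10237$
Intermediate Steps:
$D{\left(q \right)} = 29$ ($D{\left(q \right)} = -8 + \left(32 - -5\right) = -8 + \left(32 + 5\right) = -8 + 37 = 29$)
$D{\left(K{\left(2 \right)} \right)} B = 29 \cdot 353 = 10237$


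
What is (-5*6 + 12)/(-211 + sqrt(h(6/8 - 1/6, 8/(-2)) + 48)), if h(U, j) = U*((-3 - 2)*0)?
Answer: 3798/44473 + 72*sqrt(3)/44473 ≈ 0.088204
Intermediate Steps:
h(U, j) = 0 (h(U, j) = U*(-5*0) = U*0 = 0)
(-5*6 + 12)/(-211 + sqrt(h(6/8 - 1/6, 8/(-2)) + 48)) = (-5*6 + 12)/(-211 + sqrt(0 + 48)) = (-30 + 12)/(-211 + sqrt(48)) = -18/(-211 + 4*sqrt(3))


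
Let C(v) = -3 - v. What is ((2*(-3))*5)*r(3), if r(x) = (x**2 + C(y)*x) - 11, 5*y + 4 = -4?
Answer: 186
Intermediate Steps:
y = -8/5 (y = -4/5 + (1/5)*(-4) = -4/5 - 4/5 = -8/5 ≈ -1.6000)
r(x) = -11 + x**2 - 7*x/5 (r(x) = (x**2 + (-3 - 1*(-8/5))*x) - 11 = (x**2 + (-3 + 8/5)*x) - 11 = (x**2 - 7*x/5) - 11 = -11 + x**2 - 7*x/5)
((2*(-3))*5)*r(3) = ((2*(-3))*5)*(-11 + 3**2 - 7/5*3) = (-6*5)*(-11 + 9 - 21/5) = -30*(-31/5) = 186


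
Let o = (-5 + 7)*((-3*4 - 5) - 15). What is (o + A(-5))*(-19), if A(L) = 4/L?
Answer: 6156/5 ≈ 1231.2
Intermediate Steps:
o = -64 (o = 2*((-12 - 5) - 15) = 2*(-17 - 15) = 2*(-32) = -64)
(o + A(-5))*(-19) = (-64 + 4/(-5))*(-19) = (-64 + 4*(-⅕))*(-19) = (-64 - ⅘)*(-19) = -324/5*(-19) = 6156/5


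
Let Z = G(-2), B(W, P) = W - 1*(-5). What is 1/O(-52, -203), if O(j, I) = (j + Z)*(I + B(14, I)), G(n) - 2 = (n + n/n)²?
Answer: 1/9016 ≈ 0.00011091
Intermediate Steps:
B(W, P) = 5 + W (B(W, P) = W + 5 = 5 + W)
G(n) = 2 + (1 + n)² (G(n) = 2 + (n + n/n)² = 2 + (n + 1)² = 2 + (1 + n)²)
Z = 3 (Z = 2 + (1 - 2)² = 2 + (-1)² = 2 + 1 = 3)
O(j, I) = (3 + j)*(19 + I) (O(j, I) = (j + 3)*(I + (5 + 14)) = (3 + j)*(I + 19) = (3 + j)*(19 + I))
1/O(-52, -203) = 1/(57 + 3*(-203) + 19*(-52) - 203*(-52)) = 1/(57 - 609 - 988 + 10556) = 1/9016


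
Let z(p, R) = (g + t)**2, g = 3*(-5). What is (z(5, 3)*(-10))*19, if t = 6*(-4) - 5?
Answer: -367840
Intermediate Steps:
t = -29 (t = -24 - 5 = -29)
g = -15
z(p, R) = 1936 (z(p, R) = (-15 - 29)**2 = (-44)**2 = 1936)
(z(5, 3)*(-10))*19 = (1936*(-10))*19 = -19360*19 = -367840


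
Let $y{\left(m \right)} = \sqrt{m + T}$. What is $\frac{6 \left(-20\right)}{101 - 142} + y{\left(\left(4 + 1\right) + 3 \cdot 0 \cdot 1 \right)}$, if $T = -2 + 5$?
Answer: $\frac{120}{41} + 2 \sqrt{2} \approx 5.7553$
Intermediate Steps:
$T = 3$
$y{\left(m \right)} = \sqrt{3 + m}$ ($y{\left(m \right)} = \sqrt{m + 3} = \sqrt{3 + m}$)
$\frac{6 \left(-20\right)}{101 - 142} + y{\left(\left(4 + 1\right) + 3 \cdot 0 \cdot 1 \right)} = \frac{6 \left(-20\right)}{101 - 142} + \sqrt{3 + \left(\left(4 + 1\right) + 3 \cdot 0 \cdot 1\right)} = \frac{1}{-41} \left(-120\right) + \sqrt{3 + \left(5 + 0 \cdot 1\right)} = \left(- \frac{1}{41}\right) \left(-120\right) + \sqrt{3 + \left(5 + 0\right)} = \frac{120}{41} + \sqrt{3 + 5} = \frac{120}{41} + \sqrt{8} = \frac{120}{41} + 2 \sqrt{2}$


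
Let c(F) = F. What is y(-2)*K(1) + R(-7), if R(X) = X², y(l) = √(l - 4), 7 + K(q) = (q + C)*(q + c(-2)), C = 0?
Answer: 49 - 8*I*√6 ≈ 49.0 - 19.596*I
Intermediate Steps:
K(q) = -7 + q*(-2 + q) (K(q) = -7 + (q + 0)*(q - 2) = -7 + q*(-2 + q))
y(l) = √(-4 + l)
y(-2)*K(1) + R(-7) = √(-4 - 2)*(-7 + 1² - 2*1) + (-7)² = √(-6)*(-7 + 1 - 2) + 49 = (I*√6)*(-8) + 49 = -8*I*√6 + 49 = 49 - 8*I*√6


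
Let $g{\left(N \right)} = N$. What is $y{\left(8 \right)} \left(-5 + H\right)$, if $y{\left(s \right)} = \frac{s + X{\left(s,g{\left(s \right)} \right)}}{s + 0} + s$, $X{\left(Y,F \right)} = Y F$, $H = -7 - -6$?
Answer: $-102$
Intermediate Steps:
$H = -1$ ($H = -7 + 6 = -1$)
$X{\left(Y,F \right)} = F Y$
$y{\left(s \right)} = s + \frac{s + s^{2}}{s}$ ($y{\left(s \right)} = \frac{s + s s}{s + 0} + s = \frac{s + s^{2}}{s} + s = s + \frac{s + s^{2}}{s}$)
$y{\left(8 \right)} \left(-5 + H\right) = \left(1 + 2 \cdot 8\right) \left(-5 - 1\right) = \left(1 + 16\right) \left(-6\right) = 17 \left(-6\right) = -102$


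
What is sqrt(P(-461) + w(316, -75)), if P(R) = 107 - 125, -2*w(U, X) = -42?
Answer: sqrt(3) ≈ 1.7320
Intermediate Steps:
w(U, X) = 21 (w(U, X) = -1/2*(-42) = 21)
P(R) = -18
sqrt(P(-461) + w(316, -75)) = sqrt(-18 + 21) = sqrt(3)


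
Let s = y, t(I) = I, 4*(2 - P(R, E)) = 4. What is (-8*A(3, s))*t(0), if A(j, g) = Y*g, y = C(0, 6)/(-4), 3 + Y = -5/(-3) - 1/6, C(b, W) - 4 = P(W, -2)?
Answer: 0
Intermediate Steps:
P(R, E) = 1 (P(R, E) = 2 - ¼*4 = 2 - 1 = 1)
C(b, W) = 5 (C(b, W) = 4 + 1 = 5)
Y = -3/2 (Y = -3 + (-5/(-3) - 1/6) = -3 + (-5*(-⅓) - 1*⅙) = -3 + (5/3 - ⅙) = -3 + 3/2 = -3/2 ≈ -1.5000)
y = -5/4 (y = 5/(-4) = 5*(-¼) = -5/4 ≈ -1.2500)
s = -5/4 ≈ -1.2500
A(j, g) = -3*g/2
(-8*A(3, s))*t(0) = -(-12)*(-5)/4*0 = -8*15/8*0 = -15*0 = 0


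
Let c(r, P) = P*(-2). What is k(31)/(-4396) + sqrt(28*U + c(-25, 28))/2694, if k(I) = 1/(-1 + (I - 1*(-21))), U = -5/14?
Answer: -1/224196 + I*sqrt(66)/2694 ≈ -4.4604e-6 + 0.0030156*I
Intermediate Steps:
U = -5/14 (U = -5*1/14 = -5/14 ≈ -0.35714)
k(I) = 1/(20 + I) (k(I) = 1/(-1 + (I + 21)) = 1/(-1 + (21 + I)) = 1/(20 + I))
c(r, P) = -2*P
k(31)/(-4396) + sqrt(28*U + c(-25, 28))/2694 = 1/((20 + 31)*(-4396)) + sqrt(28*(-5/14) - 2*28)/2694 = -1/4396/51 + sqrt(-10 - 56)*(1/2694) = (1/51)*(-1/4396) + sqrt(-66)*(1/2694) = -1/224196 + (I*sqrt(66))*(1/2694) = -1/224196 + I*sqrt(66)/2694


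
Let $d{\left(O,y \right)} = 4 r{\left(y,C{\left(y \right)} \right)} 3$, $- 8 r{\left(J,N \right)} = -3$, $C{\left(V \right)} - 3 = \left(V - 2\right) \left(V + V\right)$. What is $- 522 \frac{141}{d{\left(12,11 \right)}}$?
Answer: $-16356$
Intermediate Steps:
$C{\left(V \right)} = 3 + 2 V \left(-2 + V\right)$ ($C{\left(V \right)} = 3 + \left(V - 2\right) \left(V + V\right) = 3 + \left(-2 + V\right) 2 V = 3 + 2 V \left(-2 + V\right)$)
$r{\left(J,N \right)} = \frac{3}{8}$ ($r{\left(J,N \right)} = \left(- \frac{1}{8}\right) \left(-3\right) = \frac{3}{8}$)
$d{\left(O,y \right)} = \frac{9}{2}$ ($d{\left(O,y \right)} = 4 \cdot \frac{3}{8} \cdot 3 = \frac{3}{2} \cdot 3 = \frac{9}{2}$)
$- 522 \frac{141}{d{\left(12,11 \right)}} = - 522 \frac{141}{\frac{9}{2}} = - 522 \cdot 141 \cdot \frac{2}{9} = \left(-522\right) \frac{94}{3} = -16356$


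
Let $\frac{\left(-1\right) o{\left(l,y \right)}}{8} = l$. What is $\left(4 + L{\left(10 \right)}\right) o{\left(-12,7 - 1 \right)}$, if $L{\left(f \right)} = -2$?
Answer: $192$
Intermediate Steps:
$o{\left(l,y \right)} = - 8 l$
$\left(4 + L{\left(10 \right)}\right) o{\left(-12,7 - 1 \right)} = \left(4 - 2\right) \left(\left(-8\right) \left(-12\right)\right) = 2 \cdot 96 = 192$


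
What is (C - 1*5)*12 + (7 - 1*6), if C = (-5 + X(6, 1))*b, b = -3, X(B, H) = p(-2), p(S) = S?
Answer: 193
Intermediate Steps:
X(B, H) = -2
C = 21 (C = (-5 - 2)*(-3) = -7*(-3) = 21)
(C - 1*5)*12 + (7 - 1*6) = (21 - 1*5)*12 + (7 - 1*6) = (21 - 5)*12 + (7 - 6) = 16*12 + 1 = 192 + 1 = 193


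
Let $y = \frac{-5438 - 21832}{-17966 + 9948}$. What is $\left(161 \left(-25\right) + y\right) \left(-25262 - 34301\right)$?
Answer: $\frac{960309828170}{4009} \approx 2.3954 \cdot 10^{8}$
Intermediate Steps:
$y = \frac{13635}{4009}$ ($y = - \frac{27270}{-8018} = \left(-27270\right) \left(- \frac{1}{8018}\right) = \frac{13635}{4009} \approx 3.4011$)
$\left(161 \left(-25\right) + y\right) \left(-25262 - 34301\right) = \left(161 \left(-25\right) + \frac{13635}{4009}\right) \left(-25262 - 34301\right) = \left(-4025 + \frac{13635}{4009}\right) \left(-59563\right) = \left(- \frac{16122590}{4009}\right) \left(-59563\right) = \frac{960309828170}{4009}$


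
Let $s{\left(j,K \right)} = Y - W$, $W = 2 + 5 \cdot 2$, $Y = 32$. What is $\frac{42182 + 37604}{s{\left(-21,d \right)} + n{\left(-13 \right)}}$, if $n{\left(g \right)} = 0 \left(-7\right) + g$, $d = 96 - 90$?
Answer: $11398$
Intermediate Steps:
$W = 12$ ($W = 2 + 10 = 12$)
$d = 6$
$n{\left(g \right)} = g$ ($n{\left(g \right)} = 0 + g = g$)
$s{\left(j,K \right)} = 20$ ($s{\left(j,K \right)} = 32 - 12 = 20$)
$\frac{42182 + 37604}{s{\left(-21,d \right)} + n{\left(-13 \right)}} = \frac{42182 + 37604}{20 - 13} = \frac{79786}{7} = 79786 \cdot \frac{1}{7} = 11398$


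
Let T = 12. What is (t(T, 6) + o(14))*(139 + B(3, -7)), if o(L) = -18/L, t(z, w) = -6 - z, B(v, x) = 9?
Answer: -19980/7 ≈ -2854.3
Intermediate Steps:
(t(T, 6) + o(14))*(139 + B(3, -7)) = ((-6 - 1*12) - 18/14)*(139 + 9) = ((-6 - 12) - 18*1/14)*148 = (-18 - 9/7)*148 = -135/7*148 = -19980/7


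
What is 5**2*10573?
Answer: 264325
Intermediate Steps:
5**2*10573 = 25*10573 = 264325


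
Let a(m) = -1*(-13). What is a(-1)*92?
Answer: 1196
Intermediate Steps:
a(m) = 13
a(-1)*92 = 13*92 = 1196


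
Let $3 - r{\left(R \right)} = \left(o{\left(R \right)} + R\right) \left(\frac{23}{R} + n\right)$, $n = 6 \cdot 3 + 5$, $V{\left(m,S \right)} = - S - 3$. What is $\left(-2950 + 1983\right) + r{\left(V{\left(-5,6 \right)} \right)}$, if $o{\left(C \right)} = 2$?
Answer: $- \frac{7388}{9} \approx -820.89$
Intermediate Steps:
$V{\left(m,S \right)} = -3 - S$
$n = 23$ ($n = 18 + 5 = 23$)
$r{\left(R \right)} = 3 - \left(2 + R\right) \left(23 + \frac{23}{R}\right)$ ($r{\left(R \right)} = 3 - \left(2 + R\right) \left(\frac{23}{R} + 23\right) = 3 - \left(2 + R\right) \left(23 + \frac{23}{R}\right)$)
$\left(-2950 + 1983\right) + r{\left(V{\left(-5,6 \right)} \right)} = \left(-2950 + 1983\right) - \left(66 + 23 \left(-3 - 6\right) + \frac{46}{-3 - 6}\right) = -967 - \left(66 + 23 \left(-3 - 6\right) + \frac{46}{-3 - 6}\right) = -967 - \left(-141 - \frac{46}{9}\right) = -967 - - \frac{1315}{9} = -967 + \left(-66 + \frac{46}{9} + 207\right) = -967 + \frac{1315}{9} = - \frac{7388}{9}$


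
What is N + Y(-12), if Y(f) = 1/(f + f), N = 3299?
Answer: 79175/24 ≈ 3299.0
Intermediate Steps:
Y(f) = 1/(2*f)
N + Y(-12) = 3299 + (½)/(-12) = 3299 + (½)*(-1/12) = 3299 - 1/24 = 79175/24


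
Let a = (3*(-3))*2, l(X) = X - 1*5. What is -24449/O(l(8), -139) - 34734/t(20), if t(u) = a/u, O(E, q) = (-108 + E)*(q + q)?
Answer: 1126514951/29190 ≈ 38593.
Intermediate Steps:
l(X) = -5 + X (l(X) = X - 5 = -5 + X)
a = -18 (a = -9*2 = -18)
O(E, q) = 2*q*(-108 + E) (O(E, q) = (-108 + E)*(2*q) = 2*q*(-108 + E))
t(u) = -18/u
-24449/O(l(8), -139) - 34734/t(20) = -24449*(-1/(278*(-108 + (-5 + 8)))) - 34734/((-18/20)) = -24449*(-1/(278*(-108 + 3))) - 34734/((-18*1/20)) = -24449/(2*(-139)*(-105)) - 34734/(-9/10) = -24449/29190 - 34734*(-10/9) = -24449*1/29190 + 115780/3 = -24449/29190 + 115780/3 = 1126514951/29190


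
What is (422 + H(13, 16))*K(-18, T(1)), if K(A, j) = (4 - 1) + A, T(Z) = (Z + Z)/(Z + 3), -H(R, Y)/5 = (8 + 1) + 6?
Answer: -5205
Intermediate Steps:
H(R, Y) = -75 (H(R, Y) = -5*((8 + 1) + 6) = -5*(9 + 6) = -5*15 = -75)
T(Z) = 2*Z/(3 + Z) (T(Z) = (2*Z)/(3 + Z) = 2*Z/(3 + Z))
K(A, j) = 3 + A
(422 + H(13, 16))*K(-18, T(1)) = (422 - 75)*(3 - 18) = 347*(-15) = -5205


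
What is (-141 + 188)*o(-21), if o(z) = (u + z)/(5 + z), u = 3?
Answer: 423/8 ≈ 52.875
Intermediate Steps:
o(z) = (3 + z)/(5 + z)
(-141 + 188)*o(-21) = (-141 + 188)*((3 - 21)/(5 - 21)) = 47*(-18/(-16)) = 47*(-1/16*(-18)) = 47*(9/8) = 423/8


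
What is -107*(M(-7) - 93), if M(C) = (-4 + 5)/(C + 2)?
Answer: 49862/5 ≈ 9972.4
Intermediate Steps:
M(C) = 1/(2 + C)
-107*(M(-7) - 93) = -107*(1/(2 - 7) - 93) = -107*(1/(-5) - 93) = -107*(-⅕ - 93) = -107*(-466/5) = 49862/5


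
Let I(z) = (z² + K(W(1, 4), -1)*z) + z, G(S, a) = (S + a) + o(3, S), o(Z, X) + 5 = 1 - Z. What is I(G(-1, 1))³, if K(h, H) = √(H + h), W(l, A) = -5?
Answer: 37044 - 34986*I*√6 ≈ 37044.0 - 85698.0*I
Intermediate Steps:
o(Z, X) = -4 - Z (o(Z, X) = -5 + (1 - Z) = -4 - Z)
G(S, a) = -7 + S + a (G(S, a) = (S + a) + (-4 - 1*3) = (S + a) + (-4 - 3) = (S + a) - 7 = -7 + S + a)
I(z) = z + z² + I*z*√6 (I(z) = (z² + √(-1 - 5)*z) + z = (z² + √(-6)*z) + z = (z² + (I*√6)*z) + z = (z² + I*z*√6) + z = z + z² + I*z*√6)
I(G(-1, 1))³ = ((-7 - 1 + 1)*(1 + (-7 - 1 + 1) + I*√6))³ = (-7*(1 - 7 + I*√6))³ = (-7*(-6 + I*√6))³ = (42 - 7*I*√6)³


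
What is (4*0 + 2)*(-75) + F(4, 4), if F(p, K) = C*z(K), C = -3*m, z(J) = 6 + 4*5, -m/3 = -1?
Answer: -384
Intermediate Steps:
m = 3 (m = -3*(-1) = 3)
z(J) = 26 (z(J) = 6 + 20 = 26)
C = -9 (C = -3*3 = -9)
F(p, K) = -234 (F(p, K) = -9*26 = -234)
(4*0 + 2)*(-75) + F(4, 4) = (4*0 + 2)*(-75) - 234 = (0 + 2)*(-75) - 234 = 2*(-75) - 234 = -150 - 234 = -384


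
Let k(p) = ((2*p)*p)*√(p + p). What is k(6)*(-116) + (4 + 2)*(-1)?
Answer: -6 - 16704*√3 ≈ -28938.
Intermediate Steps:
k(p) = 2*√2*p^(5/2) (k(p) = (2*p²)*√(2*p) = (2*p²)*(√2*√p) = 2*√2*p^(5/2))
k(6)*(-116) + (4 + 2)*(-1) = (2*√2*6^(5/2))*(-116) + (4 + 2)*(-1) = (2*√2*(36*√6))*(-116) + 6*(-1) = (144*√3)*(-116) - 6 = -16704*√3 - 6 = -6 - 16704*√3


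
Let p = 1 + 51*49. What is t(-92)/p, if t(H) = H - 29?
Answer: -121/2500 ≈ -0.048400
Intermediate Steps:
t(H) = -29 + H
p = 2500 (p = 1 + 2499 = 2500)
t(-92)/p = (-29 - 92)/2500 = -121*1/2500 = -121/2500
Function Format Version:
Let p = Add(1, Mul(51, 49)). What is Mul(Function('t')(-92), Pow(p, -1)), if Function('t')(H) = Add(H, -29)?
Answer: Rational(-121, 2500) ≈ -0.048400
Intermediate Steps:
Function('t')(H) = Add(-29, H)
p = 2500 (p = Add(1, 2499) = 2500)
Mul(Function('t')(-92), Pow(p, -1)) = Mul(Add(-29, -92), Pow(2500, -1)) = Mul(-121, Rational(1, 2500)) = Rational(-121, 2500)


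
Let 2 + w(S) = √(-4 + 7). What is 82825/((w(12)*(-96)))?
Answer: 82825/48 + 82825*√3/96 ≈ 3219.9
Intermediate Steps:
w(S) = -2 + √3 (w(S) = -2 + √(-4 + 7) = -2 + √3)
82825/((w(12)*(-96))) = 82825/(((-2 + √3)*(-96))) = 82825/(192 - 96*√3)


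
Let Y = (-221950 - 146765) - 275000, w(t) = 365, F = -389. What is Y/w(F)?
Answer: -128743/73 ≈ -1763.6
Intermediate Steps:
Y = -643715 (Y = -368715 - 275000 = -643715)
Y/w(F) = -643715/365 = -643715*1/365 = -128743/73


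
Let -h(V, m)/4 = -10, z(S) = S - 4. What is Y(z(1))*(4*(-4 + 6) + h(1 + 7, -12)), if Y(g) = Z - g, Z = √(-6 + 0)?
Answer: 144 + 48*I*√6 ≈ 144.0 + 117.58*I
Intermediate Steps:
z(S) = -4 + S
h(V, m) = 40 (h(V, m) = -4*(-10) = 40)
Z = I*√6 (Z = √(-6) = I*√6 ≈ 2.4495*I)
Y(g) = -g + I*√6 (Y(g) = I*√6 - g = -g + I*√6)
Y(z(1))*(4*(-4 + 6) + h(1 + 7, -12)) = (-(-4 + 1) + I*√6)*(4*(-4 + 6) + 40) = (-1*(-3) + I*√6)*(4*2 + 40) = (3 + I*√6)*(8 + 40) = (3 + I*√6)*48 = 144 + 48*I*√6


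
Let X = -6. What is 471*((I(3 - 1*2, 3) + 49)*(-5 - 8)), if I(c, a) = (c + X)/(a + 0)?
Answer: -289822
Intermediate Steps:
I(c, a) = (-6 + c)/a (I(c, a) = (c - 6)/(a + 0) = (-6 + c)/a)
471*((I(3 - 1*2, 3) + 49)*(-5 - 8)) = 471*(((-6 + (3 - 1*2))/3 + 49)*(-5 - 8)) = 471*(((-6 + (3 - 2))/3 + 49)*(-13)) = 471*(((-6 + 1)/3 + 49)*(-13)) = 471*(((⅓)*(-5) + 49)*(-13)) = 471*((-5/3 + 49)*(-13)) = 471*((142/3)*(-13)) = 471*(-1846/3) = -289822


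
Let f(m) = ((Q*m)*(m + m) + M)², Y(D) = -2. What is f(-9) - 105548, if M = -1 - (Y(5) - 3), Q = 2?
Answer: 2036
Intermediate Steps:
M = 4 (M = -1 - (-2 - 3) = -1 - 1*(-5) = -1 + 5 = 4)
f(m) = (4 + 4*m²)² (f(m) = ((2*m)*(m + m) + 4)² = ((2*m)*(2*m) + 4)² = (4*m² + 4)² = (4 + 4*m²)²)
f(-9) - 105548 = 16*(1 + (-9)²)² - 105548 = 16*(1 + 81)² - 105548 = 16*82² - 105548 = 16*6724 - 105548 = 107584 - 105548 = 2036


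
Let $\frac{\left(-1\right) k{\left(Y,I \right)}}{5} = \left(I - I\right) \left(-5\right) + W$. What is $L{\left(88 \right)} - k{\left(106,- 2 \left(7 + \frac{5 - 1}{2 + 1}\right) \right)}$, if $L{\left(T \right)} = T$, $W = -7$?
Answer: $53$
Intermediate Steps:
$k{\left(Y,I \right)} = 35$ ($k{\left(Y,I \right)} = - 5 \left(\left(I - I\right) \left(-5\right) - 7\right) = - 5 \left(0 \left(-5\right) - 7\right) = - 5 \left(0 - 7\right) = \left(-5\right) \left(-7\right) = 35$)
$L{\left(88 \right)} - k{\left(106,- 2 \left(7 + \frac{5 - 1}{2 + 1}\right) \right)} = 88 - 35 = 53$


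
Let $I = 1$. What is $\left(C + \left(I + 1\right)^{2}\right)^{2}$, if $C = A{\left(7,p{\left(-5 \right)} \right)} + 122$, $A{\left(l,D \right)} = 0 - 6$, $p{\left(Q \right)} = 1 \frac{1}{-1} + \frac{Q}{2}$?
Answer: $14400$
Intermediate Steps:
$p{\left(Q \right)} = -1 + \frac{Q}{2}$ ($p{\left(Q \right)} = 1 \left(-1\right) + Q \frac{1}{2} = -1 + \frac{Q}{2}$)
$A{\left(l,D \right)} = -6$ ($A{\left(l,D \right)} = 0 - 6 = -6$)
$C = 116$ ($C = -6 + 122 = 116$)
$\left(C + \left(I + 1\right)^{2}\right)^{2} = \left(116 + \left(1 + 1\right)^{2}\right)^{2} = \left(116 + 2^{2}\right)^{2} = \left(116 + 4\right)^{2} = 120^{2} = 14400$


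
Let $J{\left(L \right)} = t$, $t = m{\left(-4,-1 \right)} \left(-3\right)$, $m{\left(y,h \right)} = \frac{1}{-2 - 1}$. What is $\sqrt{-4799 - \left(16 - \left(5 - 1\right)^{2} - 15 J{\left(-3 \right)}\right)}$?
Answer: $4 i \sqrt{299} \approx 69.167 i$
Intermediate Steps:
$m{\left(y,h \right)} = - \frac{1}{3}$ ($m{\left(y,h \right)} = \frac{1}{-3} = - \frac{1}{3}$)
$t = 1$ ($t = \left(- \frac{1}{3}\right) \left(-3\right) = 1$)
$J{\left(L \right)} = 1$
$\sqrt{-4799 - \left(16 - \left(5 - 1\right)^{2} - 15 J{\left(-3 \right)}\right)} = \sqrt{-4799 + \left(15 \cdot 1 - \left(16 - \left(5 - 1\right)^{2}\right)\right)} = \sqrt{-4799 + \left(15 - \left(16 - 16\right)\right)} = \sqrt{-4799 + \left(15 + \left(\left(-4 + 16\right) - 12\right)\right)} = \sqrt{-4799 + \left(15 + \left(12 - 12\right)\right)} = \sqrt{-4799 + \left(15 + 0\right)} = \sqrt{-4799 + 15} = \sqrt{-4784} = 4 i \sqrt{299}$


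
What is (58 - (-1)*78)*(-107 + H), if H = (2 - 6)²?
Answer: -12376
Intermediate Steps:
H = 16 (H = (-4)² = 16)
(58 - (-1)*78)*(-107 + H) = (58 - (-1)*78)*(-107 + 16) = (58 - 1*(-78))*(-91) = (58 + 78)*(-91) = 136*(-91) = -12376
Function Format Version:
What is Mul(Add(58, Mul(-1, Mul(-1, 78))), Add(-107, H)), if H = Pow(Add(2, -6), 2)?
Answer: -12376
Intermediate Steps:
H = 16 (H = Pow(-4, 2) = 16)
Mul(Add(58, Mul(-1, Mul(-1, 78))), Add(-107, H)) = Mul(Add(58, Mul(-1, Mul(-1, 78))), Add(-107, 16)) = Mul(Add(58, Mul(-1, -78)), -91) = Mul(Add(58, 78), -91) = Mul(136, -91) = -12376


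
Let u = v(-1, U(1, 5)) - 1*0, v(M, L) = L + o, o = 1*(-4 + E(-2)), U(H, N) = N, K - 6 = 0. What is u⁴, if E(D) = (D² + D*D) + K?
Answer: 50625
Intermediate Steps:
K = 6 (K = 6 + 0 = 6)
E(D) = 6 + 2*D² (E(D) = (D² + D*D) + 6 = (D² + D²) + 6 = 2*D² + 6 = 6 + 2*D²)
o = 10 (o = 1*(-4 + (6 + 2*(-2)²)) = 1*(-4 + (6 + 2*4)) = 1*(-4 + (6 + 8)) = 1*(-4 + 14) = 1*10 = 10)
v(M, L) = 10 + L (v(M, L) = L + 10 = 10 + L)
u = 15 (u = (10 + 5) - 1*0 = 15 + 0 = 15)
u⁴ = 15⁴ = 50625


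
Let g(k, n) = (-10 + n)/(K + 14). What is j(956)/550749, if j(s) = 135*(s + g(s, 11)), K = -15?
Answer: 42975/183583 ≈ 0.23409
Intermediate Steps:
g(k, n) = 10 - n (g(k, n) = (-10 + n)/(-15 + 14) = (-10 + n)/(-1) = (-10 + n)*(-1) = 10 - n)
j(s) = -135 + 135*s (j(s) = 135*(s + (10 - 1*11)) = 135*(s + (10 - 11)) = 135*(s - 1) = 135*(-1 + s) = -135 + 135*s)
j(956)/550749 = (-135 + 135*956)/550749 = (-135 + 129060)*(1/550749) = 128925*(1/550749) = 42975/183583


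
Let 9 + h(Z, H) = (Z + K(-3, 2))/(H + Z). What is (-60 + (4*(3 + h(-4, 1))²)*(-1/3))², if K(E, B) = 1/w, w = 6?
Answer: 475458025/59049 ≈ 8051.9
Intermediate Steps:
K(E, B) = ⅙ (K(E, B) = 1/6 = ⅙)
h(Z, H) = -9 + (⅙ + Z)/(H + Z) (h(Z, H) = -9 + (Z + ⅙)/(H + Z) = -9 + (⅙ + Z)/(H + Z))
(-60 + (4*(3 + h(-4, 1))²)*(-1/3))² = (-60 + (4*(3 + (⅙ - 9*1 - 8*(-4))/(1 - 4))²)*(-1/3))² = (-60 + (4*(3 + (⅙ - 9 + 32)/(-3))²)*(-1*⅓))² = (-60 + (4*(3 - ⅓*139/6)²)*(-⅓))² = (-60 + (4*(3 - 139/18)²)*(-⅓))² = (-60 + (4*(-85/18)²)*(-⅓))² = (-60 + (4*(7225/324))*(-⅓))² = (-60 + (7225/81)*(-⅓))² = (-60 - 7225/243)² = (-21805/243)² = 475458025/59049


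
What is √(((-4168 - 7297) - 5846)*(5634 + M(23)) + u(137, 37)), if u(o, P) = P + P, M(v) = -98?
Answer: I*√95833622 ≈ 9789.5*I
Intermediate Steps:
u(o, P) = 2*P
√(((-4168 - 7297) - 5846)*(5634 + M(23)) + u(137, 37)) = √(((-4168 - 7297) - 5846)*(5634 - 98) + 2*37) = √((-11465 - 5846)*5536 + 74) = √(-17311*5536 + 74) = √(-95833696 + 74) = √(-95833622) = I*√95833622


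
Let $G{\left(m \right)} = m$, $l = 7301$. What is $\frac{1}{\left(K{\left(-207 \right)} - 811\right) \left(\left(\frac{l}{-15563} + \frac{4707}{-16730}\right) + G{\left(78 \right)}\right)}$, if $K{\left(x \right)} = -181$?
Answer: $- \frac{130184495}{9976236702704} \approx -1.3049 \cdot 10^{-5}$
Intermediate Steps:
$\frac{1}{\left(K{\left(-207 \right)} - 811\right) \left(\left(\frac{l}{-15563} + \frac{4707}{-16730}\right) + G{\left(78 \right)}\right)} = \frac{1}{\left(-181 - 811\right) \left(\left(\frac{7301}{-15563} + \frac{4707}{-16730}\right) + 78\right)} = \frac{1}{\left(-992\right) \left(\left(7301 \left(- \frac{1}{15563}\right) + 4707 \left(- \frac{1}{16730}\right)\right) + 78\right)} = \frac{1}{\left(-992\right) \left(\left(- \frac{7301}{15563} - \frac{4707}{16730}\right) + 78\right)} = \frac{1}{\left(-992\right) \left(- \frac{195400771}{260368990} + 78\right)} = \frac{1}{\left(-992\right) \frac{20113380449}{260368990}} = \frac{1}{- \frac{9976236702704}{130184495}} = - \frac{130184495}{9976236702704}$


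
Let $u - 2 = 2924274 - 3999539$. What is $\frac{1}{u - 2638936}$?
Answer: $- \frac{1}{3714199} \approx -2.6924 \cdot 10^{-7}$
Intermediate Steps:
$u = -1075263$ ($u = 2 + \left(2924274 - 3999539\right) = 2 - 1075265 = -1075263$)
$\frac{1}{u - 2638936} = \frac{1}{-1075263 - 2638936} = \frac{1}{-3714199} = - \frac{1}{3714199}$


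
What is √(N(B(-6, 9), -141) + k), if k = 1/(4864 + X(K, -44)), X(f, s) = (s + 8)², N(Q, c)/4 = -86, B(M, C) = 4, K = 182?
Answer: I*√815830015/1540 ≈ 18.547*I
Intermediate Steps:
N(Q, c) = -344 (N(Q, c) = 4*(-86) = -344)
X(f, s) = (8 + s)²
k = 1/6160 (k = 1/(4864 + (8 - 44)²) = 1/(4864 + (-36)²) = 1/(4864 + 1296) = 1/6160 ≈ 0.00016234)
√(N(B(-6, 9), -141) + k) = √(-344 + 1/6160) = √(-2119039/6160) = I*√815830015/1540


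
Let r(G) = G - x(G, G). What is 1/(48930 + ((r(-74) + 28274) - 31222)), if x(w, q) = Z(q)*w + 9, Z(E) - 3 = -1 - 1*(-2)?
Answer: 1/46195 ≈ 2.1647e-5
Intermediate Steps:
Z(E) = 4 (Z(E) = 3 + (-1 - 1*(-2)) = 3 + (-1 + 2) = 3 + 1 = 4)
x(w, q) = 9 + 4*w (x(w, q) = 4*w + 9 = 9 + 4*w)
r(G) = -9 - 3*G (r(G) = G - (9 + 4*G) = G + (-9 - 4*G) = -9 - 3*G)
1/(48930 + ((r(-74) + 28274) - 31222)) = 1/(48930 + (((-9 - 3*(-74)) + 28274) - 31222)) = 1/(48930 + (((-9 + 222) + 28274) - 31222)) = 1/(48930 + ((213 + 28274) - 31222)) = 1/(48930 + (28487 - 31222)) = 1/(48930 - 2735) = 1/46195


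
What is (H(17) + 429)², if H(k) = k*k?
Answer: 515524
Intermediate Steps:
H(k) = k²
(H(17) + 429)² = (17² + 429)² = (289 + 429)² = 718² = 515524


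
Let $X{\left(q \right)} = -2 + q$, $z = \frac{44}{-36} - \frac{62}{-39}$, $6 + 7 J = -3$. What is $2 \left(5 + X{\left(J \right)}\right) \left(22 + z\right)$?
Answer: $\frac{20936}{273} \approx 76.689$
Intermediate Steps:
$J = - \frac{9}{7}$ ($J = - \frac{6}{7} + \frac{1}{7} \left(-3\right) = - \frac{6}{7} - \frac{3}{7} = - \frac{9}{7} \approx -1.2857$)
$z = \frac{43}{117}$ ($z = 44 \left(- \frac{1}{36}\right) - - \frac{62}{39} = - \frac{11}{9} + \frac{62}{39} = \frac{43}{117} \approx 0.36752$)
$2 \left(5 + X{\left(J \right)}\right) \left(22 + z\right) = 2 \left(5 - \frac{23}{7}\right) \left(22 + \frac{43}{117}\right) = 2 \left(5 - \frac{23}{7}\right) \frac{2617}{117} = 2 \cdot \frac{12}{7} \cdot \frac{2617}{117} = \frac{24}{7} \cdot \frac{2617}{117} = \frac{20936}{273}$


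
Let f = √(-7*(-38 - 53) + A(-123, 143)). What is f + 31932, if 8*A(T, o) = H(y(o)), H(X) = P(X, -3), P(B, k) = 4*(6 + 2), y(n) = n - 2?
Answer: 31932 + √641 ≈ 31957.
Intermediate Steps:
y(n) = -2 + n
P(B, k) = 32 (P(B, k) = 4*8 = 32)
H(X) = 32
A(T, o) = 4 (A(T, o) = (⅛)*32 = 4)
f = √641 (f = √(-7*(-38 - 53) + 4) = √(-7*(-91) + 4) = √(637 + 4) = √641 ≈ 25.318)
f + 31932 = √641 + 31932 = 31932 + √641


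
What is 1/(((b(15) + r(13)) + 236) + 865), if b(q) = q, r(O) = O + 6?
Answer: 1/1135 ≈ 0.00088106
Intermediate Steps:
r(O) = 6 + O
1/(((b(15) + r(13)) + 236) + 865) = 1/(((15 + (6 + 13)) + 236) + 865) = 1/(((15 + 19) + 236) + 865) = 1/((34 + 236) + 865) = 1/(270 + 865) = 1/1135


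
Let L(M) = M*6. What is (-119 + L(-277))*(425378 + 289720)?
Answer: -1273589538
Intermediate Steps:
L(M) = 6*M
(-119 + L(-277))*(425378 + 289720) = (-119 + 6*(-277))*(425378 + 289720) = (-119 - 1662)*715098 = -1781*715098 = -1273589538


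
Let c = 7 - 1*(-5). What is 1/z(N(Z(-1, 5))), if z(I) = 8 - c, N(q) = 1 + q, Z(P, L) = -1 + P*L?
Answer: -1/4 ≈ -0.25000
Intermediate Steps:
c = 12 (c = 7 + 5 = 12)
Z(P, L) = -1 + L*P
z(I) = -4 (z(I) = 8 - 1*12 = 8 - 12 = -4)
1/z(N(Z(-1, 5))) = 1/(-4) = -1/4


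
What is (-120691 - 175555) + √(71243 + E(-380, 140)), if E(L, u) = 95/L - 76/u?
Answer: -296246 + 11*√2885015/70 ≈ -2.9598e+5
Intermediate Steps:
E(L, u) = -76/u + 95/L
(-120691 - 175555) + √(71243 + E(-380, 140)) = (-120691 - 175555) + √(71243 + (-76/140 + 95/(-380))) = -296246 + √(71243 + (-76*1/140 + 95*(-1/380))) = -296246 + √(71243 + (-19/35 - ¼)) = -296246 + √(71243 - 111/140) = -296246 + √(9973909/140) = -296246 + 11*√2885015/70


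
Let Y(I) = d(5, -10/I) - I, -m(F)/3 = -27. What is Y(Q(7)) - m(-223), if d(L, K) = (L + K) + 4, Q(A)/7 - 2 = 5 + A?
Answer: -8335/49 ≈ -170.10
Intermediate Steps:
m(F) = 81 (m(F) = -3*(-27) = 81)
Q(A) = 49 + 7*A (Q(A) = 14 + 7*(5 + A) = 14 + (35 + 7*A) = 49 + 7*A)
d(L, K) = 4 + K + L (d(L, K) = (K + L) + 4 = 4 + K + L)
Y(I) = 9 - I - 10/I (Y(I) = (4 - 10/I + 5) - I = (9 - 10/I) - I = 9 - I - 10/I)
Y(Q(7)) - m(-223) = (9 - (49 + 7*7) - 10/(49 + 7*7)) - 1*81 = (9 - (49 + 49) - 10/(49 + 49)) - 81 = (9 - 1*98 - 10/98) - 81 = (9 - 98 - 10*1/98) - 81 = (9 - 98 - 5/49) - 81 = -4366/49 - 81 = -8335/49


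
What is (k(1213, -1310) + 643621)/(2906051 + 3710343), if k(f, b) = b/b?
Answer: 321811/3308197 ≈ 0.097277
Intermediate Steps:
k(f, b) = 1
(k(1213, -1310) + 643621)/(2906051 + 3710343) = (1 + 643621)/(2906051 + 3710343) = 643622/6616394 = 643622*(1/6616394) = 321811/3308197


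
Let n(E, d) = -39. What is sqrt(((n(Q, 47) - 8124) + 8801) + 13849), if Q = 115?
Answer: sqrt(14487) ≈ 120.36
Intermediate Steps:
sqrt(((n(Q, 47) - 8124) + 8801) + 13849) = sqrt(((-39 - 8124) + 8801) + 13849) = sqrt((-8163 + 8801) + 13849) = sqrt(638 + 13849) = sqrt(14487)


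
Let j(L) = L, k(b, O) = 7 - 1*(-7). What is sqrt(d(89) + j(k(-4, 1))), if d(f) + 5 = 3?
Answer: 2*sqrt(3) ≈ 3.4641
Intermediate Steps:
k(b, O) = 14 (k(b, O) = 7 + 7 = 14)
d(f) = -2 (d(f) = -5 + 3 = -2)
sqrt(d(89) + j(k(-4, 1))) = sqrt(-2 + 14) = sqrt(12) = 2*sqrt(3)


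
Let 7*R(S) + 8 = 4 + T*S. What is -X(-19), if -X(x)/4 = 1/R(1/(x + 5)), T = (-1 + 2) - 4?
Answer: -392/53 ≈ -7.3962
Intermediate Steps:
T = -3 (T = 1 - 4 = -3)
R(S) = -4/7 - 3*S/7 (R(S) = -8/7 + (4 - 3*S)/7 = -8/7 + (4/7 - 3*S/7) = -4/7 - 3*S/7)
X(x) = -4/(-4/7 - 3/(7*(5 + x))) (X(x) = -4/(-4/7 - 3/(7*(x + 5))) = -4/(-4/7 - 3/(7*(5 + x))))
-X(-19) = -28*(5 - 19)/(23 + 4*(-19)) = -28*(-14)/(23 - 76) = -28*(-14)/(-53) = -28*(-1)*(-14)/53 = -1*392/53 = -392/53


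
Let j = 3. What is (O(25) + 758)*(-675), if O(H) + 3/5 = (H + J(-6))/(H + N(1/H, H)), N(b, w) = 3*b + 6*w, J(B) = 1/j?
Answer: -1119329055/2189 ≈ -5.1134e+5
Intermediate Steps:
J(B) = ⅓ (J(B) = 1/3 = ⅓)
O(H) = -⅗ + (⅓ + H)/(3/H + 7*H) (O(H) = -⅗ + (H + ⅓)/(H + (3*(1/H) + 6*H)) = -⅗ + (⅓ + H)/(H + (3/H + 6*H)) = -⅗ + (⅓ + H)/(3/H + 7*H))
(O(25) + 758)*(-675) = ((-27 - 48*25² + 5*25)/(15*(3 + 7*25²)) + 758)*(-675) = ((-27 - 48*625 + 125)/(15*(3 + 7*625)) + 758)*(-675) = ((-27 - 30000 + 125)/(15*(3 + 4375)) + 758)*(-675) = ((1/15)*(-29902)/4378 + 758)*(-675) = ((1/15)*(1/4378)*(-29902) + 758)*(-675) = (-14951/32835 + 758)*(-675) = (24873979/32835)*(-675) = -1119329055/2189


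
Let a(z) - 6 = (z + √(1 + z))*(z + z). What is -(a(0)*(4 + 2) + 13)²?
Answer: -2401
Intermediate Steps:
a(z) = 6 + 2*z*(z + √(1 + z)) (a(z) = 6 + (z + √(1 + z))*(z + z) = 6 + (z + √(1 + z))*(2*z) = 6 + 2*z*(z + √(1 + z)))
-(a(0)*(4 + 2) + 13)² = -((6 + 2*0² + 2*0*√(1 + 0))*(4 + 2) + 13)² = -((6 + 2*0 + 2*0*√1)*6 + 13)² = -((6 + 0 + 2*0*1)*6 + 13)² = -((6 + 0 + 0)*6 + 13)² = -(6*6 + 13)² = -(36 + 13)² = -1*49² = -1*2401 = -2401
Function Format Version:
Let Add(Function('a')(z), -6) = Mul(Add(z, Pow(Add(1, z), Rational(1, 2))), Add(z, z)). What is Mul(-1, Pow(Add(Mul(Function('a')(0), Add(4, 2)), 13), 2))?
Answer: -2401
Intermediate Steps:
Function('a')(z) = Add(6, Mul(2, z, Add(z, Pow(Add(1, z), Rational(1, 2))))) (Function('a')(z) = Add(6, Mul(Add(z, Pow(Add(1, z), Rational(1, 2))), Add(z, z))) = Add(6, Mul(Add(z, Pow(Add(1, z), Rational(1, 2))), Mul(2, z))) = Add(6, Mul(2, z, Add(z, Pow(Add(1, z), Rational(1, 2))))))
Mul(-1, Pow(Add(Mul(Function('a')(0), Add(4, 2)), 13), 2)) = Mul(-1, Pow(Add(Mul(Add(6, Mul(2, Pow(0, 2)), Mul(2, 0, Pow(Add(1, 0), Rational(1, 2)))), Add(4, 2)), 13), 2)) = Mul(-1, Pow(Add(Mul(Add(6, Mul(2, 0), Mul(2, 0, Pow(1, Rational(1, 2)))), 6), 13), 2)) = Mul(-1, Pow(Add(Mul(Add(6, 0, Mul(2, 0, 1)), 6), 13), 2)) = Mul(-1, Pow(Add(Mul(Add(6, 0, 0), 6), 13), 2)) = Mul(-1, Pow(Add(Mul(6, 6), 13), 2)) = Mul(-1, Pow(Add(36, 13), 2)) = Mul(-1, Pow(49, 2)) = Mul(-1, 2401) = -2401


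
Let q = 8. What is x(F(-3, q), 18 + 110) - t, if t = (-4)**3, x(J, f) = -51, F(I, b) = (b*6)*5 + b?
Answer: 13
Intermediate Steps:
F(I, b) = 31*b (F(I, b) = (6*b)*5 + b = 30*b + b = 31*b)
t = -64
x(F(-3, q), 18 + 110) - t = -51 - 1*(-64) = -51 + 64 = 13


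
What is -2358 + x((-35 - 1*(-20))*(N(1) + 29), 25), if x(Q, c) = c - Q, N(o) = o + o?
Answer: -1868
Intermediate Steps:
N(o) = 2*o
-2358 + x((-35 - 1*(-20))*(N(1) + 29), 25) = -2358 + (25 - (-35 - 1*(-20))*(2*1 + 29)) = -2358 + (25 - (-35 + 20)*(2 + 29)) = -2358 + (25 - (-15)*31) = -2358 + (25 - 1*(-465)) = -2358 + (25 + 465) = -2358 + 490 = -1868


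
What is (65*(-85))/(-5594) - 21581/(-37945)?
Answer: 330370239/212264330 ≈ 1.5564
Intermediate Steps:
(65*(-85))/(-5594) - 21581/(-37945) = -5525*(-1/5594) - 21581*(-1/37945) = 5525/5594 + 21581/37945 = 330370239/212264330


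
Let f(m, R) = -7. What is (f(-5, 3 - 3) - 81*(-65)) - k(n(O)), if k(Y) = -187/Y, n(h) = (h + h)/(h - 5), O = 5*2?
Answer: 21219/4 ≈ 5304.8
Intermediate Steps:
O = 10
n(h) = 2*h/(-5 + h) (n(h) = (2*h)/(-5 + h) = 2*h/(-5 + h))
(f(-5, 3 - 3) - 81*(-65)) - k(n(O)) = (-7 - 81*(-65)) - (-187)/(2*10/(-5 + 10)) = (-7 + 5265) - (-187)/(2*10/5) = 5258 - (-187)/(2*10*(⅕)) = 5258 - (-187)/4 = 5258 - 1*(-187/4) = 5258 + 187/4 = 21219/4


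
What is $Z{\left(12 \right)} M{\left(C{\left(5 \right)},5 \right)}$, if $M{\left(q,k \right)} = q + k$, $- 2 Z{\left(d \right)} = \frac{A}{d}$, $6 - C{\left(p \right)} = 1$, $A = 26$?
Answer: $- \frac{65}{6} \approx -10.833$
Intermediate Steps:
$C{\left(p \right)} = 5$ ($C{\left(p \right)} = 6 - 1 = 5$)
$Z{\left(d \right)} = - \frac{13}{d}$ ($Z{\left(d \right)} = - \frac{26 \frac{1}{d}}{2} = - \frac{13}{d}$)
$M{\left(q,k \right)} = k + q$
$Z{\left(12 \right)} M{\left(C{\left(5 \right)},5 \right)} = - \frac{13}{12} \left(5 + 5\right) = \left(-13\right) \frac{1}{12} \cdot 10 = \left(- \frac{13}{12}\right) 10 = - \frac{65}{6}$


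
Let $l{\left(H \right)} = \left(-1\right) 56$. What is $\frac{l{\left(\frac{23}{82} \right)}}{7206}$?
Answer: $- \frac{28}{3603} \approx -0.0077713$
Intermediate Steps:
$l{\left(H \right)} = -56$
$\frac{l{\left(\frac{23}{82} \right)}}{7206} = - \frac{56}{7206} = \left(-56\right) \frac{1}{7206} = - \frac{28}{3603}$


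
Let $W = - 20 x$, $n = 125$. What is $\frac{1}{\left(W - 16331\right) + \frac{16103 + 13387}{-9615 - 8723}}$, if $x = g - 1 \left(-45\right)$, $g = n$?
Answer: $- \frac{9169}{180928284} \approx -5.0678 \cdot 10^{-5}$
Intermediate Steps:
$g = 125$
$x = 170$ ($x = 125 - 1 \left(-45\right) = 125 - -45 = 125 + 45 = 170$)
$W = -3400$ ($W = \left(-20\right) 170 = -3400$)
$\frac{1}{\left(W - 16331\right) + \frac{16103 + 13387}{-9615 - 8723}} = \frac{1}{\left(-3400 - 16331\right) + \frac{16103 + 13387}{-9615 - 8723}} = \frac{1}{-19731 + \frac{29490}{-18338}} = \frac{1}{-19731 + 29490 \left(- \frac{1}{18338}\right)} = \frac{1}{-19731 - \frac{14745}{9169}} = \frac{1}{- \frac{180928284}{9169}} = - \frac{9169}{180928284}$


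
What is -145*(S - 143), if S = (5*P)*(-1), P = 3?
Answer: 22910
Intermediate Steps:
S = -15 (S = (5*3)*(-1) = 15*(-1) = -15)
-145*(S - 143) = -145*(-15 - 143) = -145*(-158) = 22910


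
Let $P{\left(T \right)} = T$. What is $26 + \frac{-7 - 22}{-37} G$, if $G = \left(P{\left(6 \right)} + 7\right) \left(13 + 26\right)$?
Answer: $\frac{15665}{37} \approx 423.38$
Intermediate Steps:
$G = 507$ ($G = \left(6 + 7\right) \left(13 + 26\right) = 13 \cdot 39 = 507$)
$26 + \frac{-7 - 22}{-37} G = 26 + \frac{-7 - 22}{-37} \cdot 507 = 26 + \left(-29\right) \left(- \frac{1}{37}\right) 507 = 26 + \frac{29}{37} \cdot 507 = 26 + \frac{14703}{37} = \frac{15665}{37}$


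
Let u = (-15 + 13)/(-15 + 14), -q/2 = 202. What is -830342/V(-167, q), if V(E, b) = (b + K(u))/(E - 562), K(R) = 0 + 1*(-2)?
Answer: -302659659/203 ≈ -1.4909e+6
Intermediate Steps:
q = -404 (q = -2*202 = -404)
u = 2 (u = -2/(-1) = -2*(-1) = 2)
K(R) = -2 (K(R) = 0 - 2 = -2)
V(E, b) = (-2 + b)/(-562 + E) (V(E, b) = (b - 2)/(E - 562) = (-2 + b)/(-562 + E))
-830342/V(-167, q) = -830342*(-562 - 167)/(-2 - 404) = -830342/(-406/(-729)) = -830342/((-1/729*(-406))) = -830342/406/729 = -830342*729/406 = -302659659/203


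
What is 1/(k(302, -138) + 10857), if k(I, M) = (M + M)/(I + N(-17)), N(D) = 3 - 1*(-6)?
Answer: 311/3376251 ≈ 9.2114e-5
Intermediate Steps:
N(D) = 9 (N(D) = 3 + 6 = 9)
k(I, M) = 2*M/(9 + I) (k(I, M) = (M + M)/(I + 9) = (2*M)/(9 + I) = 2*M/(9 + I))
1/(k(302, -138) + 10857) = 1/(2*(-138)/(9 + 302) + 10857) = 1/(2*(-138)/311 + 10857) = 1/(2*(-138)*(1/311) + 10857) = 1/(-276/311 + 10857) = 1/(3376251/311) = 311/3376251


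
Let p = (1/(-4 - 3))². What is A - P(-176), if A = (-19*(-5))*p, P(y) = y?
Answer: 8719/49 ≈ 177.94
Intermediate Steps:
p = 1/49 (p = (1/(-7))² = (-⅐)² = 1/49 ≈ 0.020408)
A = 95/49 (A = -19*(-5)*(1/49) = 95*(1/49) = 95/49 ≈ 1.9388)
A - P(-176) = 95/49 - 1*(-176) = 95/49 + 176 = 8719/49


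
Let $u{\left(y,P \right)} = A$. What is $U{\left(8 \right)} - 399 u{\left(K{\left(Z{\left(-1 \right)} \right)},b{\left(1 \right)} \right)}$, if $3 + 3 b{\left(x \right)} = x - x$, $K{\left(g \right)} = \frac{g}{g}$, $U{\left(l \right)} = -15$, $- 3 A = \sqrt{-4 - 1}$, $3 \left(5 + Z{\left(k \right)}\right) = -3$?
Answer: $-15 + 133 i \sqrt{5} \approx -15.0 + 297.4 i$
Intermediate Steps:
$Z{\left(k \right)} = -6$ ($Z{\left(k \right)} = -5 + \frac{1}{3} \left(-3\right) = -5 - 1 = -6$)
$A = - \frac{i \sqrt{5}}{3}$ ($A = - \frac{\sqrt{-4 - 1}}{3} = - \frac{\sqrt{-5}}{3} = - \frac{i \sqrt{5}}{3} \approx - 0.74536 i$)
$K{\left(g \right)} = 1$
$b{\left(x \right)} = -1$ ($b{\left(x \right)} = -1 + \frac{x - x}{3} = -1 + \frac{1}{3} \cdot 0 = -1 + 0 = -1$)
$u{\left(y,P \right)} = - \frac{i \sqrt{5}}{3}$
$U{\left(8 \right)} - 399 u{\left(K{\left(Z{\left(-1 \right)} \right)},b{\left(1 \right)} \right)} = -15 - 399 \left(- \frac{i \sqrt{5}}{3}\right) = -15 + 133 i \sqrt{5}$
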